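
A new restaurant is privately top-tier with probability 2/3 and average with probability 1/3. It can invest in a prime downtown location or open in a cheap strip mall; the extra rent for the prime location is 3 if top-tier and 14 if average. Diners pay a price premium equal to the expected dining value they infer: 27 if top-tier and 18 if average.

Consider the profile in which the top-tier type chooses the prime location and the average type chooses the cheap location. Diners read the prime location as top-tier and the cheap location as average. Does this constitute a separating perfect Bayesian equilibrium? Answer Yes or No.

Yes

Under these beliefs, the prime location earns price premium 27 and the cheap location earns price premium 18.
top-tier: the prime location nets 27 − 3 = 24; the cheap location nets 18. top-tier prefers the prime location.
average: the prime location nets 27 − 14 = 13; the cheap location nets 18. average prefers the cheap location.
Neither type deviates, so the separating profile is an equilibrium.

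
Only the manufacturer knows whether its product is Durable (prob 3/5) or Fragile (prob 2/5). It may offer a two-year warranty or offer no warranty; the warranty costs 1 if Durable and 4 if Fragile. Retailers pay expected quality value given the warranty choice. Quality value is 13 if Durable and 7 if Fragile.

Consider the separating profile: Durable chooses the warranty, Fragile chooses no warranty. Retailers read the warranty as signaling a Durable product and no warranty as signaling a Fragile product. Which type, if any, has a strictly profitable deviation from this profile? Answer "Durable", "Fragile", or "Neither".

The warranty pays 13; no warranty pays 7.
Durable: assigned the warranty, nets 13 − 1 = 12; deviating to no warranty nets 7.
Fragile: assigned no warranty, nets 7; deviating to the warranty nets 13 − 4 = 9.
The Fragile type gains 2 by deviating.

Fragile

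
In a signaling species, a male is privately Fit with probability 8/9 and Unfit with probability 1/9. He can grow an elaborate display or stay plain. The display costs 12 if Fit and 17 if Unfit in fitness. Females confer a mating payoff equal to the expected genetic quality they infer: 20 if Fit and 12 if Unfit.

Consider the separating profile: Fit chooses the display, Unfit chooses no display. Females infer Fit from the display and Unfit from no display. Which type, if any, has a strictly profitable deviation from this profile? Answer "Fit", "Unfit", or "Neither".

Fit

The display pays 20; no display pays 12.
Fit: assigned the display, nets 20 − 12 = 8; deviating to no display nets 12.
Unfit: assigned no display, nets 12; deviating to the display nets 20 − 17 = 3.
The Fit type gains 4 by deviating.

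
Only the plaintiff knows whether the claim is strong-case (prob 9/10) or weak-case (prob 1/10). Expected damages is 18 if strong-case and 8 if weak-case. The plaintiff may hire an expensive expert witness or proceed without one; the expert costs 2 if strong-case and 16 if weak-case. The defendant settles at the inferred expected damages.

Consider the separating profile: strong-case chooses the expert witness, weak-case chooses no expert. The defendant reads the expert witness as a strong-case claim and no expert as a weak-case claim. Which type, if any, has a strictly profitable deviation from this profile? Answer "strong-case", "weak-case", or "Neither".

The expert witness pays 18; no expert pays 8.
strong-case: assigned the expert witness, nets 18 − 2 = 16; deviating to no expert nets 8.
weak-case: assigned no expert, nets 8; deviating to the expert witness nets 18 − 16 = 2.
Both types strictly prefer their assigned action; no profitable deviation.

Neither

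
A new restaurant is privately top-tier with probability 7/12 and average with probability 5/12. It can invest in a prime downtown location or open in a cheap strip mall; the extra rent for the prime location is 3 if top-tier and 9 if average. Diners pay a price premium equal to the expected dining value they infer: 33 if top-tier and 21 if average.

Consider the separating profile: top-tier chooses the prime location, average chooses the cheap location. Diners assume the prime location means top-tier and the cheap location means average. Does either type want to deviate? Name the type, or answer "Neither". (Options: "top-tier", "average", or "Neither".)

average

The prime location pays 33; the cheap location pays 21.
top-tier: assigned the prime location, nets 33 − 3 = 30; deviating to the cheap location nets 21.
average: assigned the cheap location, nets 21; deviating to the prime location nets 33 − 9 = 24.
The average type gains 3 by deviating.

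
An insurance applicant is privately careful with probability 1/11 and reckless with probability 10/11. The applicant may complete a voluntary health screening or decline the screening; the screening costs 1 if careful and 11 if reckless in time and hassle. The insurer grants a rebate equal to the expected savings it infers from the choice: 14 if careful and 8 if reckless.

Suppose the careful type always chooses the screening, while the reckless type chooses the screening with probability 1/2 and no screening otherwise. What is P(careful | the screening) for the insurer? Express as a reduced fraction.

P(the screening) = (1/11)·1 + (10/11)·(1/2) = 6/11.
By Bayes' rule, P(careful | the screening) = (1/11) / (6/11) = 1/6.

1/6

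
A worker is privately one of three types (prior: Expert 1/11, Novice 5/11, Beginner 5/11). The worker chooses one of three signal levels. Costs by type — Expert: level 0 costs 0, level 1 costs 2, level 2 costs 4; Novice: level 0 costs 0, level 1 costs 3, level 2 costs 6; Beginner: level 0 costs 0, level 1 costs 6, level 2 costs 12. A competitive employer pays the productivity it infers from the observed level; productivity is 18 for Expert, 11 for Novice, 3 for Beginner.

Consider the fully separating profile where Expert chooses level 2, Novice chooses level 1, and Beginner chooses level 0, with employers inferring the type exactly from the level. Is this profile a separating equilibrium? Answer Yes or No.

Separating wages: level 2 → 18, level 1 → 11, level 0 → 3.
Expert (assigned level 2): level 0: 3 − 0 = 3; level 1: 11 − 2 = 9; level 2: 18 − 4 = 14. Expert stays.
Novice (assigned level 1): level 0: 3 − 0 = 3; level 1: 11 − 3 = 8; level 2: 18 − 6 = 12. Novice prefers level 2.
Beginner (assigned level 0): level 0: 3 − 0 = 3; level 1: 11 − 6 = 5; level 2: 18 − 12 = 6. Beginner prefers level 2.
At least one type deviates; the separating profile fails.

No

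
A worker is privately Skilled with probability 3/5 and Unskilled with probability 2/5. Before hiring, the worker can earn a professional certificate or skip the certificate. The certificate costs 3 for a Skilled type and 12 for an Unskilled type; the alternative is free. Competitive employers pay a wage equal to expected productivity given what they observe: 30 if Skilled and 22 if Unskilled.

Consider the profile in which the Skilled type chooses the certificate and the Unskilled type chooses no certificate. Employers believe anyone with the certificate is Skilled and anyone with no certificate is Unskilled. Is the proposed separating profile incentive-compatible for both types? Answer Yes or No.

Under these beliefs, the certificate earns wage 30 and no certificate earns wage 22.
Skilled: the certificate nets 30 − 3 = 27; no certificate nets 22. Skilled prefers the certificate.
Unskilled: the certificate nets 30 − 12 = 18; no certificate nets 22. Unskilled prefers no certificate.
Neither type deviates, so the separating profile is an equilibrium.

Yes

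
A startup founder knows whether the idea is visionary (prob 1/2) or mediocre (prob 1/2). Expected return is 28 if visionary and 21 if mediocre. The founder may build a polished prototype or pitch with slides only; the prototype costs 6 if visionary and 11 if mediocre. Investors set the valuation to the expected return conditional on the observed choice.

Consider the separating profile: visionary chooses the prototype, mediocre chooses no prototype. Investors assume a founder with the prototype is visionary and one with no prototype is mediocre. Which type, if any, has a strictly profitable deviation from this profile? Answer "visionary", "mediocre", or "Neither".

The prototype pays 28; no prototype pays 21.
visionary: assigned the prototype, nets 28 − 6 = 22; deviating to no prototype nets 21.
mediocre: assigned no prototype, nets 21; deviating to the prototype nets 28 − 11 = 17.
Both types strictly prefer their assigned action; no profitable deviation.

Neither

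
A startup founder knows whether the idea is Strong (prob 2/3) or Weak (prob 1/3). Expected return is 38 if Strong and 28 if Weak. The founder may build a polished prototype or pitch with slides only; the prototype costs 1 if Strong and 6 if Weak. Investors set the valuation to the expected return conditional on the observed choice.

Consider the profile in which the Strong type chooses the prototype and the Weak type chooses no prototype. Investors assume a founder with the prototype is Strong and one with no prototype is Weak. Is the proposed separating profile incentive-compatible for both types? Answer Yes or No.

Under these beliefs, the prototype earns valuation 38 and no prototype earns valuation 28.
Strong: the prototype nets 38 − 1 = 37; no prototype nets 28. Strong prefers the prototype.
Weak: the prototype nets 38 − 6 = 32; no prototype nets 28. Weak would deviate to the prototype.
Weak has a profitable deviation, so the profile is not an equilibrium.

No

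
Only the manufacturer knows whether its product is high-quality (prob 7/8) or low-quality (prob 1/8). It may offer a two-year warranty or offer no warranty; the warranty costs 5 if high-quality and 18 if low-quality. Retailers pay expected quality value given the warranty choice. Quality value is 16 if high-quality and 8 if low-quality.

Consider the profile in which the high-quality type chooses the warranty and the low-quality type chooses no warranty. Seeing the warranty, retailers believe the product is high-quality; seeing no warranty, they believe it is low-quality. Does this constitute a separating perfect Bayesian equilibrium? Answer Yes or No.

Under these beliefs, the warranty earns price 16 and no warranty earns price 8.
high-quality: the warranty nets 16 − 5 = 11; no warranty nets 8. high-quality prefers the warranty.
low-quality: the warranty nets 16 − 18 = -2; no warranty nets 8. low-quality prefers no warranty.
Neither type deviates, so the separating profile is an equilibrium.

Yes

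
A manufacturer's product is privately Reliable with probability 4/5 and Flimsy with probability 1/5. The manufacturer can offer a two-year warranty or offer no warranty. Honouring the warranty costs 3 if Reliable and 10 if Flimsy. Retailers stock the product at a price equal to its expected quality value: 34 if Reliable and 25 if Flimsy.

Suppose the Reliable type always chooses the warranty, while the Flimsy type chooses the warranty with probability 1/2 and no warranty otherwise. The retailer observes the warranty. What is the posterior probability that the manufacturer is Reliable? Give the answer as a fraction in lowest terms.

8/9

P(the warranty) = (4/5)·1 + (1/5)·(1/2) = 9/10.
By Bayes' rule, P(Reliable | the warranty) = (4/5) / (9/10) = 8/9.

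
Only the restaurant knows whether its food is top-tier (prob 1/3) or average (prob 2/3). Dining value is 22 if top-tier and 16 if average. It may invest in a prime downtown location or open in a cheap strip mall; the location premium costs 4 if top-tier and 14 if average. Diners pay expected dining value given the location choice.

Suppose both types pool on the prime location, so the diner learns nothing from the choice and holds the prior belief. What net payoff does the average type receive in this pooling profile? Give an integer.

4

Pooled price premium = 1/3·22 + 2/3·16 = 18.
average pays cost 14 for the prime location, so net payoff = 18 − 14 = 4.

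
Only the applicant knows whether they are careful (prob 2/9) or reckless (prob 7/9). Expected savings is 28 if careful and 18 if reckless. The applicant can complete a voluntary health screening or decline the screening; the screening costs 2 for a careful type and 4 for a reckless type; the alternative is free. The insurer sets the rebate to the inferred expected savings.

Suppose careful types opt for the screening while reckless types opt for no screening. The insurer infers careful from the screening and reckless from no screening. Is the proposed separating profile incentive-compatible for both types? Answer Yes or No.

No

Under these beliefs, the screening earns rebate 28 and no screening earns rebate 18.
careful: the screening nets 28 − 2 = 26; no screening nets 18. careful prefers the screening.
reckless: the screening nets 28 − 4 = 24; no screening nets 18. reckless would deviate to the screening.
reckless has a profitable deviation, so the profile is not an equilibrium.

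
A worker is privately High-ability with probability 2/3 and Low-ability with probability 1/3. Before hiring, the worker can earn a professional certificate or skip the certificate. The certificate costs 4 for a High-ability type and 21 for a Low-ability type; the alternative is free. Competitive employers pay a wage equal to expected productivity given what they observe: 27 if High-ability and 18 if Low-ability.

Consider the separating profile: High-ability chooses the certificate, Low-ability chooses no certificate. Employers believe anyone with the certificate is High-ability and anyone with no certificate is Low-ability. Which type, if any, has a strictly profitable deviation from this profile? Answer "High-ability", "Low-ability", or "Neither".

Neither

The certificate pays 27; no certificate pays 18.
High-ability: assigned the certificate, nets 27 − 4 = 23; deviating to no certificate nets 18.
Low-ability: assigned no certificate, nets 18; deviating to the certificate nets 27 − 21 = 6.
Both types strictly prefer their assigned action; no profitable deviation.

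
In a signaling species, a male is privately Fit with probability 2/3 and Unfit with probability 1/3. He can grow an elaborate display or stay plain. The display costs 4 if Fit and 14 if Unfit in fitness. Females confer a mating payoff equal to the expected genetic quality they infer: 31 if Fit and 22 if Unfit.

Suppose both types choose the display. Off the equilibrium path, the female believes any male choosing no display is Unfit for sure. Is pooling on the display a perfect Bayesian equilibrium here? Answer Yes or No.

On path, the female holds the prior and pays 2/3·31 + 1/3·22 = 28. Off path (no display), believing Unfit, it pays 22.
Fit: the display nets 28 − 4 = 24; no display nets 22. Fit stays.
Unfit: the display nets 28 − 14 = 14; no display nets 22. Unfit would deviate.
A type deviates, so pooling fails.

No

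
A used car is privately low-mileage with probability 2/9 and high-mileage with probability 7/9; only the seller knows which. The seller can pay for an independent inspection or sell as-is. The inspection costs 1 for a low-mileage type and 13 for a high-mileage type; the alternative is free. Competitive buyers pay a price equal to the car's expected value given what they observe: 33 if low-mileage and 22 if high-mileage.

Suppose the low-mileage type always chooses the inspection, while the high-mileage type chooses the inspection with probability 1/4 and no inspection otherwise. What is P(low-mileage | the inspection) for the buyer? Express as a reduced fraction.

P(the inspection) = (2/9)·1 + (7/9)·(1/4) = 5/12.
By Bayes' rule, P(low-mileage | the inspection) = (2/9) / (5/12) = 8/15.

8/15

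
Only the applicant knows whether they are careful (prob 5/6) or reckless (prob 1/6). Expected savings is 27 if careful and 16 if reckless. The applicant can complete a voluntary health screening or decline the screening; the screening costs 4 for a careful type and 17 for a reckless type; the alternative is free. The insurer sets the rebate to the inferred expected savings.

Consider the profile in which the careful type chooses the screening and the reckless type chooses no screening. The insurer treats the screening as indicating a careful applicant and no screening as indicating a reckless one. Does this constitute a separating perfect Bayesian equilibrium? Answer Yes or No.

Under these beliefs, the screening earns rebate 27 and no screening earns rebate 16.
careful: the screening nets 27 − 4 = 23; no screening nets 16. careful prefers the screening.
reckless: the screening nets 27 − 17 = 10; no screening nets 16. reckless prefers no screening.
Neither type deviates, so the separating profile is an equilibrium.

Yes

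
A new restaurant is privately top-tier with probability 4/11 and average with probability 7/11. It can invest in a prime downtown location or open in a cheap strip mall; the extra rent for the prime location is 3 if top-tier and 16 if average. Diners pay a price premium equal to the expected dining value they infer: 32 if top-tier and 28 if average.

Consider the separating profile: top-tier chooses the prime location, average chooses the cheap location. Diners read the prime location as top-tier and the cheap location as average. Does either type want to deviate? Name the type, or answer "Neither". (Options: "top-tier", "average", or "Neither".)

Neither

The prime location pays 32; the cheap location pays 28.
top-tier: assigned the prime location, nets 32 − 3 = 29; deviating to the cheap location nets 28.
average: assigned the cheap location, nets 28; deviating to the prime location nets 32 − 16 = 16.
Both types strictly prefer their assigned action; no profitable deviation.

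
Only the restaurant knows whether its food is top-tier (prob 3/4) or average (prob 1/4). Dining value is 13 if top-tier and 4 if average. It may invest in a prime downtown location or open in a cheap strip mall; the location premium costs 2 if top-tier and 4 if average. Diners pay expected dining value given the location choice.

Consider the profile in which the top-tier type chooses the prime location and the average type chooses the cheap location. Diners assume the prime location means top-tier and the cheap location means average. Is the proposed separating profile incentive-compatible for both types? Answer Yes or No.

Under these beliefs, the prime location earns price premium 13 and the cheap location earns price premium 4.
top-tier: the prime location nets 13 − 2 = 11; the cheap location nets 4. top-tier prefers the prime location.
average: the prime location nets 13 − 4 = 9; the cheap location nets 4. average would deviate to the prime location.
average has a profitable deviation, so the profile is not an equilibrium.

No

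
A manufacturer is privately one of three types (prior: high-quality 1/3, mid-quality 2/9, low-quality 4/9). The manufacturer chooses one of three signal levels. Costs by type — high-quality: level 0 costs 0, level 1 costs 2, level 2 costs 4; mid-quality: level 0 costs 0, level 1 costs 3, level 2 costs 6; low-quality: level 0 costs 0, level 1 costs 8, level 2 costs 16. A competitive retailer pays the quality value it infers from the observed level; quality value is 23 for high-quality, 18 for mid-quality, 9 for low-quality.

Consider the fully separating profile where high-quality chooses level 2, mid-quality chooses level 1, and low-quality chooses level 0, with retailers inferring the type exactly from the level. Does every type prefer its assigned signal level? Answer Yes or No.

Separating prices: level 2 → 23, level 1 → 18, level 0 → 9.
high-quality (assigned level 2): level 0: 9 − 0 = 9; level 1: 18 − 2 = 16; level 2: 23 − 4 = 19. high-quality stays.
mid-quality (assigned level 1): level 0: 9 − 0 = 9; level 1: 18 − 3 = 15; level 2: 23 − 6 = 17. mid-quality prefers level 2.
low-quality (assigned level 0): level 0: 9 − 0 = 9; level 1: 18 − 8 = 10; level 2: 23 − 16 = 7. low-quality prefers level 1.
At least one type deviates; the separating profile fails.

No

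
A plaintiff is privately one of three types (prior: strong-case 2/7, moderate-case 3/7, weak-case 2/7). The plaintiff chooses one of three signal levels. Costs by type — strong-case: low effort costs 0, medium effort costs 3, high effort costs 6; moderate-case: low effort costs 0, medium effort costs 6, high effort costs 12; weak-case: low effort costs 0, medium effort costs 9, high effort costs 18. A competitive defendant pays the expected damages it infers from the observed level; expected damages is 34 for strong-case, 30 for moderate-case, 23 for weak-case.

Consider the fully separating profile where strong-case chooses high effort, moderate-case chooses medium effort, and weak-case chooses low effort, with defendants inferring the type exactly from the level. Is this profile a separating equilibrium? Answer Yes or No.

Yes

Separating settlements: high effort → 34, medium effort → 30, low effort → 23.
strong-case (assigned high effort): low effort: 23 − 0 = 23; medium effort: 30 − 3 = 27; high effort: 34 − 6 = 28. strong-case stays.
moderate-case (assigned medium effort): low effort: 23 − 0 = 23; medium effort: 30 − 6 = 24; high effort: 34 − 12 = 22. moderate-case stays.
weak-case (assigned low effort): low effort: 23 − 0 = 23; medium effort: 30 − 9 = 21; high effort: 34 − 18 = 16. weak-case stays.
Every type prefers its assigned level; separation holds.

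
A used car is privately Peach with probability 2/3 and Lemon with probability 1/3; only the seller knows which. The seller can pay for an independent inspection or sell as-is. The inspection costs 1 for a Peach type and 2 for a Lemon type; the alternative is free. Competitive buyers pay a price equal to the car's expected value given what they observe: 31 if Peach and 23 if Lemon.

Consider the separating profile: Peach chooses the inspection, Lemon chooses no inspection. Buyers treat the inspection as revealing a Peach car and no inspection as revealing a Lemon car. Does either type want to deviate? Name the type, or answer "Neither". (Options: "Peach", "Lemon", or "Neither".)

Lemon

The inspection pays 31; no inspection pays 23.
Peach: assigned the inspection, nets 31 − 1 = 30; deviating to no inspection nets 23.
Lemon: assigned no inspection, nets 23; deviating to the inspection nets 31 − 2 = 29.
The Lemon type gains 6 by deviating.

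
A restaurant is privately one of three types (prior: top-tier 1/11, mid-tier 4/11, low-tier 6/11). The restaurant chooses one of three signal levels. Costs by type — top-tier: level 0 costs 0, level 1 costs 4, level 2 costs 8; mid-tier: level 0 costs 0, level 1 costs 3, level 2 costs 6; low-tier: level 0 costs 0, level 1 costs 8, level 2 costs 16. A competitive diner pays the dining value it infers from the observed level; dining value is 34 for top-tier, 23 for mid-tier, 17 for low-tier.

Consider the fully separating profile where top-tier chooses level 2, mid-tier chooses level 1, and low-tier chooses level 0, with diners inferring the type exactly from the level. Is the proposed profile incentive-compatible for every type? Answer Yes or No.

Separating price premiums: level 2 → 34, level 1 → 23, level 0 → 17.
top-tier (assigned level 2): level 0: 17 − 0 = 17; level 1: 23 − 4 = 19; level 2: 34 − 8 = 26. top-tier stays.
mid-tier (assigned level 1): level 0: 17 − 0 = 17; level 1: 23 − 3 = 20; level 2: 34 − 6 = 28. mid-tier prefers level 2.
low-tier (assigned level 0): level 0: 17 − 0 = 17; level 1: 23 − 8 = 15; level 2: 34 − 16 = 18. low-tier prefers level 2.
At least one type deviates; the separating profile fails.

No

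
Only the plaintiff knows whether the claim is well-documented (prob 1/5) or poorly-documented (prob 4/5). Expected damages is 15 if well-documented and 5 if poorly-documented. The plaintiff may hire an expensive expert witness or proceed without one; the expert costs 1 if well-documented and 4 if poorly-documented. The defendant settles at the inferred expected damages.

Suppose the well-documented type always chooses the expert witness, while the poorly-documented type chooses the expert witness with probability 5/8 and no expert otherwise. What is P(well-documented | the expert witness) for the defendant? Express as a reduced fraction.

P(the expert witness) = (1/5)·1 + (4/5)·(5/8) = 7/10.
By Bayes' rule, P(well-documented | the expert witness) = (1/5) / (7/10) = 2/7.

2/7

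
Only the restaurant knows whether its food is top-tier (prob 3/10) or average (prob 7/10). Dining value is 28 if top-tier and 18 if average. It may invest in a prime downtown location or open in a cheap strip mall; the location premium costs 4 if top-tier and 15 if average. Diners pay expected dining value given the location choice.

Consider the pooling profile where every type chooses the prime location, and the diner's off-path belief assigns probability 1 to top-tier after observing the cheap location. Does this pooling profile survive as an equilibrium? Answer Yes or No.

No

On path, the diner holds the prior and pays 3/10·28 + 7/10·18 = 21. Off path (the cheap location), believing top-tier, it pays 28.
top-tier: the prime location nets 21 − 4 = 17; the cheap location nets 28. top-tier would deviate.
average: the prime location nets 21 − 15 = 6; the cheap location nets 28. average would deviate.
A type deviates, so pooling fails.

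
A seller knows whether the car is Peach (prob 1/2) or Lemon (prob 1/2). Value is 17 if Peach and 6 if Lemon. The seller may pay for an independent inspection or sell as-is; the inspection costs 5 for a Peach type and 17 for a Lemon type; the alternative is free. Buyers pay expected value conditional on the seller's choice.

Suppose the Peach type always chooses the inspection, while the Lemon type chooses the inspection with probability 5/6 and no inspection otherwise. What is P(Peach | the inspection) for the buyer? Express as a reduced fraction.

P(the inspection) = (1/2)·1 + (1/2)·(5/6) = 11/12.
By Bayes' rule, P(Peach | the inspection) = (1/2) / (11/12) = 6/11.

6/11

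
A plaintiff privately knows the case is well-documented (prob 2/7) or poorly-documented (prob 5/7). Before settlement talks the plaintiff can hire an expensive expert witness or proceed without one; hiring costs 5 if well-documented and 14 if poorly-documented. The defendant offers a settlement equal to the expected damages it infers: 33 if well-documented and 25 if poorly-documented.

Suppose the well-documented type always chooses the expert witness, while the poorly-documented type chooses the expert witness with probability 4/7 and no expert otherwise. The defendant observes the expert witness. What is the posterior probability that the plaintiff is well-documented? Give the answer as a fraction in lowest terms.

7/17

P(the expert witness) = (2/7)·1 + (5/7)·(4/7) = 34/49.
By Bayes' rule, P(well-documented | the expert witness) = (2/7) / (34/49) = 7/17.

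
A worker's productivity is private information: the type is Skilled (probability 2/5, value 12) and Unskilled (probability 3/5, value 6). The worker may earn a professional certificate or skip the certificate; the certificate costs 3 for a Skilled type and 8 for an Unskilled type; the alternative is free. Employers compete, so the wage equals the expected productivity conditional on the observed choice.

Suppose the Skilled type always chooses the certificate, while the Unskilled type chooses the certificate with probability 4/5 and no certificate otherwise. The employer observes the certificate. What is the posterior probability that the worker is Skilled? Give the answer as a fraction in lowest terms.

P(the certificate) = (2/5)·1 + (3/5)·(4/5) = 22/25.
By Bayes' rule, P(Skilled | the certificate) = (2/5) / (22/25) = 5/11.

5/11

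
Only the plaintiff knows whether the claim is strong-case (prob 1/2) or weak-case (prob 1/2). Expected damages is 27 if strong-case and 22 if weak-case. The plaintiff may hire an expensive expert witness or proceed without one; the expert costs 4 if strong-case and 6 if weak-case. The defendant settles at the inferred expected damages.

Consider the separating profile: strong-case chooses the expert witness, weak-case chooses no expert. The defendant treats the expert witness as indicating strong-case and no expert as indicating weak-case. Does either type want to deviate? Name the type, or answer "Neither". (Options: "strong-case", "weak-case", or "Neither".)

Neither

The expert witness pays 27; no expert pays 22.
strong-case: assigned the expert witness, nets 27 − 4 = 23; deviating to no expert nets 22.
weak-case: assigned no expert, nets 22; deviating to the expert witness nets 27 − 6 = 21.
Both types strictly prefer their assigned action; no profitable deviation.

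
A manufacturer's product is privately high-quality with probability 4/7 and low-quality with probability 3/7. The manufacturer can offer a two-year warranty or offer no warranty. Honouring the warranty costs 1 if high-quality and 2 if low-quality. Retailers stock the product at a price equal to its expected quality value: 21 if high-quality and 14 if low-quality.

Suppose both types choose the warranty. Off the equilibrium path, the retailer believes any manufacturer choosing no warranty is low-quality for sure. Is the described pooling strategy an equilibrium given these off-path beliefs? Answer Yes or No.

Yes

On path, the retailer holds the prior and pays 4/7·21 + 3/7·14 = 18. Off path (no warranty), believing low-quality, it pays 14.
high-quality: the warranty nets 18 − 1 = 17; no warranty nets 14. high-quality stays.
low-quality: the warranty nets 18 − 2 = 16; no warranty nets 14. low-quality stays.
No type deviates, so pooling is sustained.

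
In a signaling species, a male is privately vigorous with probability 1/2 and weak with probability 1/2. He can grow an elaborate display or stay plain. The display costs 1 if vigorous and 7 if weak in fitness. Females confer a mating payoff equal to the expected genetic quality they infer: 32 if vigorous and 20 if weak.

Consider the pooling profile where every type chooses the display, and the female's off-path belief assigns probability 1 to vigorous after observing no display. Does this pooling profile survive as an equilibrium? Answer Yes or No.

No

On path, the female holds the prior and pays 1/2·32 + 1/2·20 = 26. Off path (no display), believing vigorous, it pays 32.
vigorous: the display nets 26 − 1 = 25; no display nets 32. vigorous would deviate.
weak: the display nets 26 − 7 = 19; no display nets 32. weak would deviate.
A type deviates, so pooling fails.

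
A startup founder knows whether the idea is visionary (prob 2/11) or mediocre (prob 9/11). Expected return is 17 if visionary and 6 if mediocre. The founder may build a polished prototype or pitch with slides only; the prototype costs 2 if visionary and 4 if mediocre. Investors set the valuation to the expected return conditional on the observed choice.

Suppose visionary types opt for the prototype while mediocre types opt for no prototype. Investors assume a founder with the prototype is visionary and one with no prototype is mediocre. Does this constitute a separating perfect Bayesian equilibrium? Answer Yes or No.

No

Under these beliefs, the prototype earns valuation 17 and no prototype earns valuation 6.
visionary: the prototype nets 17 − 2 = 15; no prototype nets 6. visionary prefers the prototype.
mediocre: the prototype nets 17 − 4 = 13; no prototype nets 6. mediocre would deviate to the prototype.
mediocre has a profitable deviation, so the profile is not an equilibrium.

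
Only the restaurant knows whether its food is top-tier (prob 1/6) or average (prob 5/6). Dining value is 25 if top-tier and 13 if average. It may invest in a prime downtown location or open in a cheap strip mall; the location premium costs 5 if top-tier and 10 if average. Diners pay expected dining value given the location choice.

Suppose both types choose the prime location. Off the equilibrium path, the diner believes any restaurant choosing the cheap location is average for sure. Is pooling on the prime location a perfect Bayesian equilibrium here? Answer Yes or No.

On path, the diner holds the prior and pays 1/6·25 + 5/6·13 = 15. Off path (the cheap location), believing average, it pays 13.
top-tier: the prime location nets 15 − 5 = 10; the cheap location nets 13. top-tier would deviate.
average: the prime location nets 15 − 10 = 5; the cheap location nets 13. average would deviate.
A type deviates, so pooling fails.

No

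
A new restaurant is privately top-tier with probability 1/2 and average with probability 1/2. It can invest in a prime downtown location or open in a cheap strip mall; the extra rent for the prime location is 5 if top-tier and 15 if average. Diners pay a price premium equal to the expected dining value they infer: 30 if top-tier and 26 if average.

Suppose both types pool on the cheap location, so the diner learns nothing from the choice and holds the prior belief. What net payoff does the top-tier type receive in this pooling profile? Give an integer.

Pooled price premium = 1/2·30 + 1/2·26 = 28.
top-tier pays no cost for the cheap location, so net payoff = 28.

28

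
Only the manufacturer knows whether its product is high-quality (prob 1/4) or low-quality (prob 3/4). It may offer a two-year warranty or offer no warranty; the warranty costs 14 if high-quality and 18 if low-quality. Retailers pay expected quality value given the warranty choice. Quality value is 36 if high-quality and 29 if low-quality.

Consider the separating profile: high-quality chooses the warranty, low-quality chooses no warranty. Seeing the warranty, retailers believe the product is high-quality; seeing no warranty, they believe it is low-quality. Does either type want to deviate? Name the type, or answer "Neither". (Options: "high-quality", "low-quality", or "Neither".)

high-quality

The warranty pays 36; no warranty pays 29.
high-quality: assigned the warranty, nets 36 − 14 = 22; deviating to no warranty nets 29.
low-quality: assigned no warranty, nets 29; deviating to the warranty nets 36 − 18 = 18.
The high-quality type gains 7 by deviating.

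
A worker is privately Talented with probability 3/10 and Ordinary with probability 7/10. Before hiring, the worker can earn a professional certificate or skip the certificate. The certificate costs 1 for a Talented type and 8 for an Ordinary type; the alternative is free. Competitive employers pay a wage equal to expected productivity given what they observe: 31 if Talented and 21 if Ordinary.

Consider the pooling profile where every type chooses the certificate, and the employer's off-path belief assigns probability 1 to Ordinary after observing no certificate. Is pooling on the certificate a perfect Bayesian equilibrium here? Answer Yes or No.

No

On path, the employer holds the prior and pays 3/10·31 + 7/10·21 = 24. Off path (no certificate), believing Ordinary, it pays 21.
Talented: the certificate nets 24 − 1 = 23; no certificate nets 21. Talented stays.
Ordinary: the certificate nets 24 − 8 = 16; no certificate nets 21. Ordinary would deviate.
A type deviates, so pooling fails.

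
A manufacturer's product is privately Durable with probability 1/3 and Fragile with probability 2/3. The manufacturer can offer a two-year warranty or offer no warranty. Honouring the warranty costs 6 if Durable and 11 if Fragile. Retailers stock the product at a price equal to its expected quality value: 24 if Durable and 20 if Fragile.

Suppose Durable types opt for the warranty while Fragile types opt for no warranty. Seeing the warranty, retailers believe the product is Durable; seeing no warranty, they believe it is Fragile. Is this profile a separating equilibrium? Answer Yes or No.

Under these beliefs, the warranty earns price 24 and no warranty earns price 20.
Durable: the warranty nets 24 − 6 = 18; no warranty nets 20. Durable would deviate to no warranty.
Fragile: the warranty nets 24 − 11 = 13; no warranty nets 20. Fragile prefers no warranty.
Durable has a profitable deviation, so the profile is not an equilibrium.

No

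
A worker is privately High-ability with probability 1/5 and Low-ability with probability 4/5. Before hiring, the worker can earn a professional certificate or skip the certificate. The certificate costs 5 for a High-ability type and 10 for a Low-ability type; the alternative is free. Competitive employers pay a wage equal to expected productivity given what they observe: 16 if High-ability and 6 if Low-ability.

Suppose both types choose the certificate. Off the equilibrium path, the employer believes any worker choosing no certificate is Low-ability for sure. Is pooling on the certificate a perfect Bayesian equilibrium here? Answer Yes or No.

On path, the employer holds the prior and pays 1/5·16 + 4/5·6 = 8. Off path (no certificate), believing Low-ability, it pays 6.
High-ability: the certificate nets 8 − 5 = 3; no certificate nets 6. High-ability would deviate.
Low-ability: the certificate nets 8 − 10 = -2; no certificate nets 6. Low-ability would deviate.
A type deviates, so pooling fails.

No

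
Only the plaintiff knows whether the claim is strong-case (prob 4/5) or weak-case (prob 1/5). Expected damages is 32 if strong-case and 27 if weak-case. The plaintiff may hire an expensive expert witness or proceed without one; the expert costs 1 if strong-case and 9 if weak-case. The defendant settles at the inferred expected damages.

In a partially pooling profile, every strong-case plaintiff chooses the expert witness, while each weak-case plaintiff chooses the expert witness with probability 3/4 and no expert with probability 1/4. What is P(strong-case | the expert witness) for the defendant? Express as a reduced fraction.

P(the expert witness) = (4/5)·1 + (1/5)·(3/4) = 19/20.
By Bayes' rule, P(strong-case | the expert witness) = (4/5) / (19/20) = 16/19.

16/19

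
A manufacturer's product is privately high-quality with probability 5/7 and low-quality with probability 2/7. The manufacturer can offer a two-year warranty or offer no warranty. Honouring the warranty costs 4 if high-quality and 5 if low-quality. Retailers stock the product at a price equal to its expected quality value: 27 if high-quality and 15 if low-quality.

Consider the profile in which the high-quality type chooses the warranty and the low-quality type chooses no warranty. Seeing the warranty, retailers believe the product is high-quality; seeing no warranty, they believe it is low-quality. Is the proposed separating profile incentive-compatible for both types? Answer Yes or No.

Under these beliefs, the warranty earns price 27 and no warranty earns price 15.
high-quality: the warranty nets 27 − 4 = 23; no warranty nets 15. high-quality prefers the warranty.
low-quality: the warranty nets 27 − 5 = 22; no warranty nets 15. low-quality would deviate to the warranty.
low-quality has a profitable deviation, so the profile is not an equilibrium.

No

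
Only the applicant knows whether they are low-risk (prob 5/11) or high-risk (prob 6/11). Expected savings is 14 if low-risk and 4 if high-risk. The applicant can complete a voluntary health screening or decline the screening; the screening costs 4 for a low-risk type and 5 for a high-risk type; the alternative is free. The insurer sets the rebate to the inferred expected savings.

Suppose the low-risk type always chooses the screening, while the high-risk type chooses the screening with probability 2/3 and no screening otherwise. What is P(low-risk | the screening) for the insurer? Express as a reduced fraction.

5/9

P(the screening) = (5/11)·1 + (6/11)·(2/3) = 9/11.
By Bayes' rule, P(low-risk | the screening) = (5/11) / (9/11) = 5/9.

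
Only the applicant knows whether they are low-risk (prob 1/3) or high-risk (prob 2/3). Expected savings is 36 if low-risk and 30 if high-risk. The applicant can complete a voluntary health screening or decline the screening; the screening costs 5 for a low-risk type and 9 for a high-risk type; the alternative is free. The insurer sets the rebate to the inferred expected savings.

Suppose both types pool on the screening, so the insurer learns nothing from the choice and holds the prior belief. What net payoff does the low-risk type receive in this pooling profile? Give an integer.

Pooled rebate = 1/3·36 + 2/3·30 = 32.
low-risk pays cost 5 for the screening, so net payoff = 32 − 5 = 27.

27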